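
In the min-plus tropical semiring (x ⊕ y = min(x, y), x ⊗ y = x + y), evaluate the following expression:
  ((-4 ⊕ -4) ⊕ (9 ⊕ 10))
((-4 ⊕ -4) ⊕ (9 ⊕ 10)) = -4

Expand innermost to outermost. Recall ⊕ takes the minimum of its arguments and ⊗ takes their sum. Working out the expression ((-4 ⊕ -4) ⊕ (9 ⊕ 10)) gives -4.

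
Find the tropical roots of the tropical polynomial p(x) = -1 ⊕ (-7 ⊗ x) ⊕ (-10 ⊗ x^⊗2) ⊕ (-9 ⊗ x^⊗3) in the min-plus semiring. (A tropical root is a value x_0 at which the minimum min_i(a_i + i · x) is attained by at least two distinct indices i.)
Roots: {-1, 3, 6}

Each tropical root is a break point of the lower envelope of the lines y = a_i + i · x (there are 4 lines, with slopes 0, 1, ..., 3). Only the lines that attain the minimum somewhere contribute to roots; other lines are dominated. Here the surviving (envelope) indices are i = 3, i = 2, i = 1, i = 0.
Intersections between consecutive envelope lines give the roots: for adjacent envelope indices i < j the intersection is x = (a_i − a_j) / (j − i). Reading off the sorted break points: {-1, 3, 6}.
Verification: at each break x_0, at least two indices attain the minimum of min_i(a_i + i · x_0).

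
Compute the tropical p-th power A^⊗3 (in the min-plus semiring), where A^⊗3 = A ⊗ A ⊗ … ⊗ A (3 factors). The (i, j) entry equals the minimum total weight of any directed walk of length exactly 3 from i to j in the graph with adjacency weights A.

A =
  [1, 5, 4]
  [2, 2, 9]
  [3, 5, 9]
A^⊗3 =
  [3, 7, 6]
  [4, 6, 7]
  [5, 9, 8]

Each entry (A^⊗3)_ij equals the minimum over all length-3 walks i = v_0 → v_1 → … → v_3 = j of Σ_t A[v_t][v_{t+1}]. For example, for (i, j) = (0, 2) we minimise over 9 possible intermediate vertex sequences; the minimum is 6, attained along the walk 0 → 0 → 0 → 2.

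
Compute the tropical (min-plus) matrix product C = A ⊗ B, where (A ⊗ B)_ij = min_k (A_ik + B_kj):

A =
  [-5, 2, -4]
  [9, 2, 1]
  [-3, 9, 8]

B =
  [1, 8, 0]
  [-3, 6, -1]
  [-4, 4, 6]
A ⊗ B =
  [-8, 0, -5]
  [-3, 5, 1]
  [-2, 5, -3]

Apply the min-plus product entry-by-entry:
  C[0][0] = min over k of (A[0][0] + B[0][0] = -5 + 1 = -4, A[0][1] + B[1][0] = 2 + -3 = -1, A[0][2] + B[2][0] = -4 + -4 = -8) = -8 (attained at k = 2)
  C[0][1] = min over k of (A[0][0] + B[0][1] = -5 + 8 = 3, A[0][1] + B[1][1] = 2 + 6 = 8, A[0][2] + B[2][1] = -4 + 4 = 0) = 0 (attained at k = 2)
  C[0][2] = min over k of (A[0][0] + B[0][2] = -5 + 0 = -5, A[0][1] + B[1][2] = 2 + -1 = 1, A[0][2] + B[2][2] = -4 + 6 = 2) = -5 (attained at k = 0)
  C[1][0] = min over k of (A[1][0] + B[0][0] = 9 + 1 = 10, A[1][1] + B[1][0] = 2 + -3 = -1, A[1][2] + B[2][0] = 1 + -4 = -3) = -3 (attained at k = 2)
  C[1][1] = min over k of (A[1][0] + B[0][1] = 9 + 8 = 17, A[1][1] + B[1][1] = 2 + 6 = 8, A[1][2] + B[2][1] = 1 + 4 = 5) = 5 (attained at k = 2)
  C[1][2] = min over k of (A[1][0] + B[0][2] = 9 + 0 = 9, A[1][1] + B[1][2] = 2 + -1 = 1, A[1][2] + B[2][2] = 1 + 6 = 7) = 1 (attained at k = 1)
  C[2][0] = min over k of (A[2][0] + B[0][0] = -3 + 1 = -2, A[2][1] + B[1][0] = 9 + -3 = 6, A[2][2] + B[2][0] = 8 + -4 = 4) = -2 (attained at k = 0)
  C[2][1] = min over k of (A[2][0] + B[0][1] = -3 + 8 = 5, A[2][1] + B[1][1] = 9 + 6 = 15, A[2][2] + B[2][1] = 8 + 4 = 12) = 5 (attained at k = 0)
  C[2][2] = min over k of (A[2][0] + B[0][2] = -3 + 0 = -3, A[2][1] + B[1][2] = 9 + -1 = 8, A[2][2] + B[2][2] = 8 + 6 = 14) = -3 (attained at k = 0)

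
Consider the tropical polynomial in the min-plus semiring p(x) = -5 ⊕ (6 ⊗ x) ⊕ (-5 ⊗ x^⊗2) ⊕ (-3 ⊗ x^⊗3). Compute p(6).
p(6) = -5

A tropical monomial a ⊗ x^⊗i evaluates to a + i · x. Evaluating each term at x = 6:
  Term 0 contributes -5 + 0 · 6 = -5
  Term 1 contributes 6 + 1 · 6 = 12
  Term 2 contributes -5 + 2 · 6 = 7
  Term 3 contributes -3 + 3 · 6 = 15
p(6) = ⊕ of these = min[-5, 12, 7, 15] = -5.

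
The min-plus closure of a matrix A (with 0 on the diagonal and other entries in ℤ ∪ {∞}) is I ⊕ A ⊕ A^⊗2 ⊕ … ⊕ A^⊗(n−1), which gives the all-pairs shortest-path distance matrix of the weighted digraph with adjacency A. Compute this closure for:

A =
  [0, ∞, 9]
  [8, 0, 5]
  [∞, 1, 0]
Closure =
  [0, 10, 9]
  [8, 0, 5]
  [9, 1, 0]

This is the Floyd-Warshall all-pairs shortest-path computation. For each intermediate vertex k = 0, 1, …, 2, update dist[i][j] ← min(dist[i][j], dist[i][k] + dist[k][j]). The final matrix gives, for each (i, j), the minimum total weight of any directed path from i to j (possibly empty when i = j).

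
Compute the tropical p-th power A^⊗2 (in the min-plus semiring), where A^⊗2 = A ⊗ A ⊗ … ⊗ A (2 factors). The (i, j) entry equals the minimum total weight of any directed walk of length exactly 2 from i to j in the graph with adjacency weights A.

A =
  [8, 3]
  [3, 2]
A^⊗2 =
  [6, 5]
  [5, 4]

Each entry (A^⊗2)_ij equals the minimum over all length-2 walks i = v_0 → v_1 → … → v_2 = j of Σ_t A[v_t][v_{t+1}]. For example, for (i, j) = (0, 1) we minimise over 2 possible intermediate vertex sequences; the minimum is 5, attained along the walk 0 → 1 → 1.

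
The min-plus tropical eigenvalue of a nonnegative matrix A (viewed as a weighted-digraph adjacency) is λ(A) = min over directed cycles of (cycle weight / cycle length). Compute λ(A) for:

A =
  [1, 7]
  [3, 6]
λ(A) = 1

Enumerate directed cycles and compute their means (weight / length). Sample:
  cycle 0 → 0: weight = 1, length = 1, mean = 1/1 ≈ 1.000
  cycle 1 → 1: weight = 6, length = 1, mean = 6/1 ≈ 6.000
  cycle 0 → 1 → 0: weight = 10, length = 2, mean = 10/2 ≈ 5.000
  cycle 1 → 0 → 1: weight = 10, length = 2, mean = 10/2 ≈ 5.000
Minimum mean = 1.000, attained e.g. along the cycle 0 → 0 with weight 1 and length 1. So λ(A) = 1/1 = 1.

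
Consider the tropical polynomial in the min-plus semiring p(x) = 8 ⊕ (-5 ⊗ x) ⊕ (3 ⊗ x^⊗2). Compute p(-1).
p(-1) = -6

A tropical monomial a ⊗ x^⊗i evaluates to a + i · x. Evaluating each term at x = -1:
  Term 0 contributes 8 + 0 · -1 = 8
  Term 1 contributes -5 + 1 · -1 = -6
  Term 2 contributes 3 + 2 · -1 = 1
p(-1) = ⊕ of these = min[8, -6, 1] = -6.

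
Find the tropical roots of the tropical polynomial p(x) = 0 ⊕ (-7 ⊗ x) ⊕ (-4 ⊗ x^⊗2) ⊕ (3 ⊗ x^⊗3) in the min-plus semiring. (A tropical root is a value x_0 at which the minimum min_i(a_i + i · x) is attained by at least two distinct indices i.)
Roots: {-7, -3, 7}

Each tropical root is a break point of the lower envelope of the lines y = a_i + i · x (there are 4 lines, with slopes 0, 1, ..., 3). Only the lines that attain the minimum somewhere contribute to roots; other lines are dominated. Here the surviving (envelope) indices are i = 3, i = 2, i = 1, i = 0.
Intersections between consecutive envelope lines give the roots: for adjacent envelope indices i < j the intersection is x = (a_i − a_j) / (j − i). Reading off the sorted break points: {-7, -3, 7}.
Verification: at each break x_0, at least two indices attain the minimum of min_i(a_i + i · x_0).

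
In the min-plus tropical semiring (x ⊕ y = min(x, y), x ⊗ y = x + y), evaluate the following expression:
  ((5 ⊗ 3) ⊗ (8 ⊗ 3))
((5 ⊗ 3) ⊗ (8 ⊗ 3)) = 19

Expand innermost to outermost. Recall ⊕ takes the minimum of its arguments and ⊗ takes their sum. Working out the expression ((5 ⊗ 3) ⊗ (8 ⊗ 3)) gives 19.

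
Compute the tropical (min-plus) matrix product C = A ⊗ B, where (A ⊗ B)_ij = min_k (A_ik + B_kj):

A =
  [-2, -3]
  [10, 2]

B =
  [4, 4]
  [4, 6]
A ⊗ B =
  [1, 2]
  [6, 8]

Apply the min-plus product entry-by-entry:
  C[0][0] = min over k of (A[0][0] + B[0][0] = -2 + 4 = 2, A[0][1] + B[1][0] = -3 + 4 = 1) = 1 (attained at k = 1)
  C[0][1] = min over k of (A[0][0] + B[0][1] = -2 + 4 = 2, A[0][1] + B[1][1] = -3 + 6 = 3) = 2 (attained at k = 0)
  C[1][0] = min over k of (A[1][0] + B[0][0] = 10 + 4 = 14, A[1][1] + B[1][0] = 2 + 4 = 6) = 6 (attained at k = 1)
  C[1][1] = min over k of (A[1][0] + B[0][1] = 10 + 4 = 14, A[1][1] + B[1][1] = 2 + 6 = 8) = 8 (attained at k = 1)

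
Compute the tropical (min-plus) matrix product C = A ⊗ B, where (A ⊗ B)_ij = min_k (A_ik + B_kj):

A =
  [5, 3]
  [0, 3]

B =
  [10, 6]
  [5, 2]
A ⊗ B =
  [8, 5]
  [8, 5]

Apply the min-plus product entry-by-entry:
  C[0][0] = min over k of (A[0][0] + B[0][0] = 5 + 10 = 15, A[0][1] + B[1][0] = 3 + 5 = 8) = 8 (attained at k = 1)
  C[0][1] = min over k of (A[0][0] + B[0][1] = 5 + 6 = 11, A[0][1] + B[1][1] = 3 + 2 = 5) = 5 (attained at k = 1)
  C[1][0] = min over k of (A[1][0] + B[0][0] = 0 + 10 = 10, A[1][1] + B[1][0] = 3 + 5 = 8) = 8 (attained at k = 1)
  C[1][1] = min over k of (A[1][0] + B[0][1] = 0 + 6 = 6, A[1][1] + B[1][1] = 3 + 2 = 5) = 5 (attained at k = 1)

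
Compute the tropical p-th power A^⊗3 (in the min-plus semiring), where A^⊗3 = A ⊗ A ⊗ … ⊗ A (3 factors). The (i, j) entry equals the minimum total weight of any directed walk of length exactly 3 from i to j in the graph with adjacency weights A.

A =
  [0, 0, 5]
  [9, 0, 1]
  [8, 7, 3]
A^⊗3 =
  [0, 0, 1]
  [9, 0, 1]
  [8, 7, 8]

Each entry (A^⊗3)_ij equals the minimum over all length-3 walks i = v_0 → v_1 → … → v_3 = j of Σ_t A[v_t][v_{t+1}]. For example, for (i, j) = (0, 2) we minimise over 9 possible intermediate vertex sequences; the minimum is 1, attained along the walk 0 → 0 → 1 → 2.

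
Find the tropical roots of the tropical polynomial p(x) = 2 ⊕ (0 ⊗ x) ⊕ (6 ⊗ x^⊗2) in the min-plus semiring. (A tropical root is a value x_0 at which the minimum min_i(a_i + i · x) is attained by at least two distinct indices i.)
Roots: {-6, 2}

Each tropical root is a break point of the lower envelope of the lines y = a_i + i · x (there are 3 lines, with slopes 0, 1, ..., 2). Only the lines that attain the minimum somewhere contribute to roots; other lines are dominated. Here the surviving (envelope) indices are i = 2, i = 1, i = 0.
Intersections between consecutive envelope lines give the roots: for adjacent envelope indices i < j the intersection is x = (a_i − a_j) / (j − i). Reading off the sorted break points: {-6, 2}.
Verification: at each break x_0, at least two indices attain the minimum of min_i(a_i + i · x_0).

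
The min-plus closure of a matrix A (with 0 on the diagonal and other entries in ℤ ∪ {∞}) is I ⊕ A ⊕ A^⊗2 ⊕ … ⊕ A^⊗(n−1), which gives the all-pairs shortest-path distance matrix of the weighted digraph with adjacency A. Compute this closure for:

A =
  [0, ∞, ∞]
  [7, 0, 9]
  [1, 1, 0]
Closure =
  [0, ∞, ∞]
  [7, 0, 9]
  [1, 1, 0]

This is the Floyd-Warshall all-pairs shortest-path computation. For each intermediate vertex k = 0, 1, …, 2, update dist[i][j] ← min(dist[i][j], dist[i][k] + dist[k][j]). The final matrix gives, for each (i, j), the minimum total weight of any directed path from i to j (possibly empty when i = j).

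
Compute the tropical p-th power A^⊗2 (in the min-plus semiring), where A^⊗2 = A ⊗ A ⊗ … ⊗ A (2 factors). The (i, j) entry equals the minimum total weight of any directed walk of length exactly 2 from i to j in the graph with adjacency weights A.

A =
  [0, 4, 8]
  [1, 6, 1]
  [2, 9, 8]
A^⊗2 =
  [0, 4, 5]
  [1, 5, 7]
  [2, 6, 10]

Each entry (A^⊗2)_ij equals the minimum over all length-2 walks i = v_0 → v_1 → … → v_2 = j of Σ_t A[v_t][v_{t+1}]. For example, for (i, j) = (0, 2) we minimise over 3 possible intermediate vertex sequences; the minimum is 5, attained along the walk 0 → 1 → 2.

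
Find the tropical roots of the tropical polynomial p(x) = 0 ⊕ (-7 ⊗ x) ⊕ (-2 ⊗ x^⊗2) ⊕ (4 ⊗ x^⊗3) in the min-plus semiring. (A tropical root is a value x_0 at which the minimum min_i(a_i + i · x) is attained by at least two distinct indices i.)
Roots: {-6, -5, 7}

Each tropical root is a break point of the lower envelope of the lines y = a_i + i · x (there are 4 lines, with slopes 0, 1, ..., 3). Only the lines that attain the minimum somewhere contribute to roots; other lines are dominated. Here the surviving (envelope) indices are i = 3, i = 2, i = 1, i = 0.
Intersections between consecutive envelope lines give the roots: for adjacent envelope indices i < j the intersection is x = (a_i − a_j) / (j − i). Reading off the sorted break points: {-6, -5, 7}.
Verification: at each break x_0, at least two indices attain the minimum of min_i(a_i + i · x_0).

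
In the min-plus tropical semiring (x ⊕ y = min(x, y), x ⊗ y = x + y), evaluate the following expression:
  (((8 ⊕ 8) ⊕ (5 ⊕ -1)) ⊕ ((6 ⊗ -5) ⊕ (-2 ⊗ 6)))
(((8 ⊕ 8) ⊕ (5 ⊕ -1)) ⊕ ((6 ⊗ -5) ⊕ (-2 ⊗ 6))) = -1

Expand innermost to outermost. Recall ⊕ takes the minimum of its arguments and ⊗ takes their sum. Working out the expression (((8 ⊕ 8) ⊕ (5 ⊕ -1)) ⊕ ((6 ⊗ -5) ⊕ (-2 ⊗ 6))) gives -1.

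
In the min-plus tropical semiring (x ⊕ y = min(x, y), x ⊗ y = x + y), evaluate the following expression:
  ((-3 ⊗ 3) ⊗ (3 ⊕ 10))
((-3 ⊗ 3) ⊗ (3 ⊕ 10)) = 3

Expand innermost to outermost. Recall ⊕ takes the minimum of its arguments and ⊗ takes their sum. Working out the expression ((-3 ⊗ 3) ⊗ (3 ⊕ 10)) gives 3.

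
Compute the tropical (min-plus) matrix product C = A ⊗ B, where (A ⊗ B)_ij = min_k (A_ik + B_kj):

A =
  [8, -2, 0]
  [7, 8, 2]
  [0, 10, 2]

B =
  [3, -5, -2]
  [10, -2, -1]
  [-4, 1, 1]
A ⊗ B =
  [-4, -4, -3]
  [-2, 2, 3]
  [-2, -5, -2]

Apply the min-plus product entry-by-entry:
  C[0][0] = min over k of (A[0][0] + B[0][0] = 8 + 3 = 11, A[0][1] + B[1][0] = -2 + 10 = 8, A[0][2] + B[2][0] = 0 + -4 = -4) = -4 (attained at k = 2)
  C[0][1] = min over k of (A[0][0] + B[0][1] = 8 + -5 = 3, A[0][1] + B[1][1] = -2 + -2 = -4, A[0][2] + B[2][1] = 0 + 1 = 1) = -4 (attained at k = 1)
  C[0][2] = min over k of (A[0][0] + B[0][2] = 8 + -2 = 6, A[0][1] + B[1][2] = -2 + -1 = -3, A[0][2] + B[2][2] = 0 + 1 = 1) = -3 (attained at k = 1)
  C[1][0] = min over k of (A[1][0] + B[0][0] = 7 + 3 = 10, A[1][1] + B[1][0] = 8 + 10 = 18, A[1][2] + B[2][0] = 2 + -4 = -2) = -2 (attained at k = 2)
  C[1][1] = min over k of (A[1][0] + B[0][1] = 7 + -5 = 2, A[1][1] + B[1][1] = 8 + -2 = 6, A[1][2] + B[2][1] = 2 + 1 = 3) = 2 (attained at k = 0)
  C[1][2] = min over k of (A[1][0] + B[0][2] = 7 + -2 = 5, A[1][1] + B[1][2] = 8 + -1 = 7, A[1][2] + B[2][2] = 2 + 1 = 3) = 3 (attained at k = 2)
  C[2][0] = min over k of (A[2][0] + B[0][0] = 0 + 3 = 3, A[2][1] + B[1][0] = 10 + 10 = 20, A[2][2] + B[2][0] = 2 + -4 = -2) = -2 (attained at k = 2)
  C[2][1] = min over k of (A[2][0] + B[0][1] = 0 + -5 = -5, A[2][1] + B[1][1] = 10 + -2 = 8, A[2][2] + B[2][1] = 2 + 1 = 3) = -5 (attained at k = 0)
  C[2][2] = min over k of (A[2][0] + B[0][2] = 0 + -2 = -2, A[2][1] + B[1][2] = 10 + -1 = 9, A[2][2] + B[2][2] = 2 + 1 = 3) = -2 (attained at k = 0)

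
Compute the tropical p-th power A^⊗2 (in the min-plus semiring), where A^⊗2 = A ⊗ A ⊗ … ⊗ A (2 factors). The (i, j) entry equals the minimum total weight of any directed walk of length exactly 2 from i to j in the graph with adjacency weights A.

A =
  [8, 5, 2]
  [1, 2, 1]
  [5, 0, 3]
A^⊗2 =
  [6, 2, 5]
  [3, 1, 3]
  [1, 2, 1]

Each entry (A^⊗2)_ij equals the minimum over all length-2 walks i = v_0 → v_1 → … → v_2 = j of Σ_t A[v_t][v_{t+1}]. For example, for (i, j) = (0, 2) we minimise over 3 possible intermediate vertex sequences; the minimum is 5, attained along the walk 0 → 2 → 2.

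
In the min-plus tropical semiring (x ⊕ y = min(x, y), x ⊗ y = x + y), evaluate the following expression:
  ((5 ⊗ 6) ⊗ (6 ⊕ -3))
((5 ⊗ 6) ⊗ (6 ⊕ -3)) = 8

Expand innermost to outermost. Recall ⊕ takes the minimum of its arguments and ⊗ takes their sum. Working out the expression ((5 ⊗ 6) ⊗ (6 ⊕ -3)) gives 8.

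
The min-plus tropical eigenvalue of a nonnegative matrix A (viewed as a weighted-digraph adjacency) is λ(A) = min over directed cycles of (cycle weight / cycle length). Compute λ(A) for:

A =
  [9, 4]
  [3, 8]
λ(A) = 7/2

Enumerate directed cycles and compute their means (weight / length). Sample:
  cycle 0 → 0: weight = 9, length = 1, mean = 9/1 ≈ 9.000
  cycle 1 → 1: weight = 8, length = 1, mean = 8/1 ≈ 8.000
  cycle 0 → 1 → 0: weight = 7, length = 2, mean = 7/2 ≈ 3.500
  cycle 1 → 0 → 1: weight = 7, length = 2, mean = 7/2 ≈ 3.500
Minimum mean = 3.500, attained e.g. along the cycle 0 → 1 → 0 with weight 7 and length 2. So λ(A) = 7/2 = 7/2.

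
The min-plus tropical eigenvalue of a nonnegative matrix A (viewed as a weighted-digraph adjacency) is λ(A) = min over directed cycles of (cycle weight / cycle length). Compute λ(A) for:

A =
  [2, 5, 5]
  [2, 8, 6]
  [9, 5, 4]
λ(A) = 2

Enumerate directed cycles and compute their means (weight / length). Sample:
  cycle 0 → 0: weight = 2, length = 1, mean = 2/1 ≈ 2.000
  cycle 1 → 1: weight = 8, length = 1, mean = 8/1 ≈ 8.000
  cycle 2 → 2: weight = 4, length = 1, mean = 4/1 ≈ 4.000
  cycle 0 → 1 → 0: weight = 7, length = 2, mean = 7/2 ≈ 3.500
  cycle 0 → 2 → 0: weight = 14, length = 2, mean = 14/2 ≈ 7.000
  cycle 1 → 0 → 1: weight = 7, length = 2, mean = 7/2 ≈ 3.500
Minimum mean = 2.000, attained e.g. along the cycle 0 → 0 with weight 2 and length 1. So λ(A) = 2/1 = 2.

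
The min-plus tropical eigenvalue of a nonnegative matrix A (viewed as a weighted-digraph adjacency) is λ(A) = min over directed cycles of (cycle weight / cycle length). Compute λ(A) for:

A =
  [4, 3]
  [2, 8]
λ(A) = 5/2

Enumerate directed cycles and compute their means (weight / length). Sample:
  cycle 0 → 0: weight = 4, length = 1, mean = 4/1 ≈ 4.000
  cycle 1 → 1: weight = 8, length = 1, mean = 8/1 ≈ 8.000
  cycle 0 → 1 → 0: weight = 5, length = 2, mean = 5/2 ≈ 2.500
  cycle 1 → 0 → 1: weight = 5, length = 2, mean = 5/2 ≈ 2.500
Minimum mean = 2.500, attained e.g. along the cycle 0 → 1 → 0 with weight 5 and length 2. So λ(A) = 5/2 = 5/2.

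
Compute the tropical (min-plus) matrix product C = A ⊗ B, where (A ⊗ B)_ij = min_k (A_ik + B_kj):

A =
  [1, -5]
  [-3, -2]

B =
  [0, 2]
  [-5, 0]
A ⊗ B =
  [-10, -5]
  [-7, -2]

Apply the min-plus product entry-by-entry:
  C[0][0] = min over k of (A[0][0] + B[0][0] = 1 + 0 = 1, A[0][1] + B[1][0] = -5 + -5 = -10) = -10 (attained at k = 1)
  C[0][1] = min over k of (A[0][0] + B[0][1] = 1 + 2 = 3, A[0][1] + B[1][1] = -5 + 0 = -5) = -5 (attained at k = 1)
  C[1][0] = min over k of (A[1][0] + B[0][0] = -3 + 0 = -3, A[1][1] + B[1][0] = -2 + -5 = -7) = -7 (attained at k = 1)
  C[1][1] = min over k of (A[1][0] + B[0][1] = -3 + 2 = -1, A[1][1] + B[1][1] = -2 + 0 = -2) = -2 (attained at k = 1)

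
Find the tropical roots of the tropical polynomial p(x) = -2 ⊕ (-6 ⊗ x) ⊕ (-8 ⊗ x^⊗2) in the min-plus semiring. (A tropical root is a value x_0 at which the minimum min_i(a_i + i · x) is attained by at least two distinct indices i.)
Roots: {2, 4}

Each tropical root is a break point of the lower envelope of the lines y = a_i + i · x (there are 3 lines, with slopes 0, 1, ..., 2). Only the lines that attain the minimum somewhere contribute to roots; other lines are dominated. Here the surviving (envelope) indices are i = 2, i = 1, i = 0.
Intersections between consecutive envelope lines give the roots: for adjacent envelope indices i < j the intersection is x = (a_i − a_j) / (j − i). Reading off the sorted break points: {2, 4}.
Verification: at each break x_0, at least two indices attain the minimum of min_i(a_i + i · x_0).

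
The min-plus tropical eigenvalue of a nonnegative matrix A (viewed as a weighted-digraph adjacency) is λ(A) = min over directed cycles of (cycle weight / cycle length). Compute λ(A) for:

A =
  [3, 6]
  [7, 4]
λ(A) = 3

Enumerate directed cycles and compute their means (weight / length). Sample:
  cycle 0 → 0: weight = 3, length = 1, mean = 3/1 ≈ 3.000
  cycle 1 → 1: weight = 4, length = 1, mean = 4/1 ≈ 4.000
  cycle 0 → 1 → 0: weight = 13, length = 2, mean = 13/2 ≈ 6.500
  cycle 1 → 0 → 1: weight = 13, length = 2, mean = 13/2 ≈ 6.500
Minimum mean = 3.000, attained e.g. along the cycle 0 → 0 with weight 3 and length 1. So λ(A) = 3/1 = 3.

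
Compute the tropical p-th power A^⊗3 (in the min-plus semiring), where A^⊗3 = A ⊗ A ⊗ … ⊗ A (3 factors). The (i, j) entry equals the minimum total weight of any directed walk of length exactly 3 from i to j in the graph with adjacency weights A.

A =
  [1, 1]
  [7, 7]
A^⊗3 =
  [3, 3]
  [9, 9]

Each entry (A^⊗3)_ij equals the minimum over all length-3 walks i = v_0 → v_1 → … → v_3 = j of Σ_t A[v_t][v_{t+1}]. For example, for (i, j) = (0, 1) we minimise over 4 possible intermediate vertex sequences; the minimum is 3, attained along the walk 0 → 0 → 0 → 1.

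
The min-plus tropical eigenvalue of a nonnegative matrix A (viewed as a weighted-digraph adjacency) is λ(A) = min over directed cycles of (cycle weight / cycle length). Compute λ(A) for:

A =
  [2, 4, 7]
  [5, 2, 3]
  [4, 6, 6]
λ(A) = 2

Enumerate directed cycles and compute their means (weight / length). Sample:
  cycle 0 → 0: weight = 2, length = 1, mean = 2/1 ≈ 2.000
  cycle 1 → 1: weight = 2, length = 1, mean = 2/1 ≈ 2.000
  cycle 2 → 2: weight = 6, length = 1, mean = 6/1 ≈ 6.000
  cycle 0 → 1 → 0: weight = 9, length = 2, mean = 9/2 ≈ 4.500
  cycle 0 → 2 → 0: weight = 11, length = 2, mean = 11/2 ≈ 5.500
  cycle 1 → 0 → 1: weight = 9, length = 2, mean = 9/2 ≈ 4.500
Minimum mean = 2.000, attained e.g. along the cycle 0 → 0 with weight 2 and length 1. So λ(A) = 2/1 = 2.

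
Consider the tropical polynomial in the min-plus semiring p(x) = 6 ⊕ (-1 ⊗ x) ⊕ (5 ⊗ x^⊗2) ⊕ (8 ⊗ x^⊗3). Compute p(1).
p(1) = 0

A tropical monomial a ⊗ x^⊗i evaluates to a + i · x. Evaluating each term at x = 1:
  Term 0 contributes 6 + 0 · 1 = 6
  Term 1 contributes -1 + 1 · 1 = 0
  Term 2 contributes 5 + 2 · 1 = 7
  Term 3 contributes 8 + 3 · 1 = 11
p(1) = ⊕ of these = min[6, 0, 7, 11] = 0.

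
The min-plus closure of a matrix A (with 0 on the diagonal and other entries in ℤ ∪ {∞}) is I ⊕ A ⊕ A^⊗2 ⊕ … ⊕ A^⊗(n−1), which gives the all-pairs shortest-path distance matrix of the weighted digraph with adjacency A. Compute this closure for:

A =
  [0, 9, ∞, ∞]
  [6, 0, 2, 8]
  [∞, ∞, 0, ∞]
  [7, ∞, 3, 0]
Closure =
  [0, 9, 11, 17]
  [6, 0, 2, 8]
  [∞, ∞, 0, ∞]
  [7, 16, 3, 0]

This is the Floyd-Warshall all-pairs shortest-path computation. For each intermediate vertex k = 0, 1, …, 3, update dist[i][j] ← min(dist[i][j], dist[i][k] + dist[k][j]). The final matrix gives, for each (i, j), the minimum total weight of any directed path from i to j (possibly empty when i = j).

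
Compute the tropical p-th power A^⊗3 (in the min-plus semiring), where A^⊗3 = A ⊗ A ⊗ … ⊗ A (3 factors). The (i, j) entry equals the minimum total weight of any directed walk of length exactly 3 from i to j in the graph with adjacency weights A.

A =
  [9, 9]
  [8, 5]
A^⊗3 =
  [22, 19]
  [18, 15]

Each entry (A^⊗3)_ij equals the minimum over all length-3 walks i = v_0 → v_1 → … → v_3 = j of Σ_t A[v_t][v_{t+1}]. For example, for (i, j) = (0, 1) we minimise over 4 possible intermediate vertex sequences; the minimum is 19, attained along the walk 0 → 1 → 1 → 1.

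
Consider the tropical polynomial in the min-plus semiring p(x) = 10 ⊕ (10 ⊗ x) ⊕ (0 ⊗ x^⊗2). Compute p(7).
p(7) = 10

A tropical monomial a ⊗ x^⊗i evaluates to a + i · x. Evaluating each term at x = 7:
  Term 0 contributes 10 + 0 · 7 = 10
  Term 1 contributes 10 + 1 · 7 = 17
  Term 2 contributes 0 + 2 · 7 = 14
p(7) = ⊕ of these = min[10, 17, 14] = 10.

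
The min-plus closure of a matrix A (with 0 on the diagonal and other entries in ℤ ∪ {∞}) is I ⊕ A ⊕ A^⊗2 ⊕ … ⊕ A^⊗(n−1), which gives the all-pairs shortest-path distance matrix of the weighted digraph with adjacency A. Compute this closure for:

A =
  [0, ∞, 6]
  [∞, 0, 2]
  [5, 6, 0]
Closure =
  [0, 12, 6]
  [7, 0, 2]
  [5, 6, 0]

This is the Floyd-Warshall all-pairs shortest-path computation. For each intermediate vertex k = 0, 1, …, 2, update dist[i][j] ← min(dist[i][j], dist[i][k] + dist[k][j]). The final matrix gives, for each (i, j), the minimum total weight of any directed path from i to j (possibly empty when i = j).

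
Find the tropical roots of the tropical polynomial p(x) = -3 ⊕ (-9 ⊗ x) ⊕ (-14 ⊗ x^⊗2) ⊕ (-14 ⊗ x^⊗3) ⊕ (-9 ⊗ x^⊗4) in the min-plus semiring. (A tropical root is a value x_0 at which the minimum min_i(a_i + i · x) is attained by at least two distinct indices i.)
Roots: {-5, 0, 5, 6}

Each tropical root is a break point of the lower envelope of the lines y = a_i + i · x (there are 5 lines, with slopes 0, 1, ..., 4). Only the lines that attain the minimum somewhere contribute to roots; other lines are dominated. Here the surviving (envelope) indices are i = 4, i = 3, i = 2, i = 1, i = 0.
Intersections between consecutive envelope lines give the roots: for adjacent envelope indices i < j the intersection is x = (a_i − a_j) / (j − i). Reading off the sorted break points: {-5, 0, 5, 6}.
Verification: at each break x_0, at least two indices attain the minimum of min_i(a_i + i · x_0).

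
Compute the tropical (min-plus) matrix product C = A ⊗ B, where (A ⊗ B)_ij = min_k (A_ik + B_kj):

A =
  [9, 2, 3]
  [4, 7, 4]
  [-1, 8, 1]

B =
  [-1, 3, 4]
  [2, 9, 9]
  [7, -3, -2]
A ⊗ B =
  [4, 0, 1]
  [3, 1, 2]
  [-2, -2, -1]

Apply the min-plus product entry-by-entry:
  C[0][0] = min over k of (A[0][0] + B[0][0] = 9 + -1 = 8, A[0][1] + B[1][0] = 2 + 2 = 4, A[0][2] + B[2][0] = 3 + 7 = 10) = 4 (attained at k = 1)
  C[0][1] = min over k of (A[0][0] + B[0][1] = 9 + 3 = 12, A[0][1] + B[1][1] = 2 + 9 = 11, A[0][2] + B[2][1] = 3 + -3 = 0) = 0 (attained at k = 2)
  C[0][2] = min over k of (A[0][0] + B[0][2] = 9 + 4 = 13, A[0][1] + B[1][2] = 2 + 9 = 11, A[0][2] + B[2][2] = 3 + -2 = 1) = 1 (attained at k = 2)
  C[1][0] = min over k of (A[1][0] + B[0][0] = 4 + -1 = 3, A[1][1] + B[1][0] = 7 + 2 = 9, A[1][2] + B[2][0] = 4 + 7 = 11) = 3 (attained at k = 0)
  C[1][1] = min over k of (A[1][0] + B[0][1] = 4 + 3 = 7, A[1][1] + B[1][1] = 7 + 9 = 16, A[1][2] + B[2][1] = 4 + -3 = 1) = 1 (attained at k = 2)
  C[1][2] = min over k of (A[1][0] + B[0][2] = 4 + 4 = 8, A[1][1] + B[1][2] = 7 + 9 = 16, A[1][2] + B[2][2] = 4 + -2 = 2) = 2 (attained at k = 2)
  C[2][0] = min over k of (A[2][0] + B[0][0] = -1 + -1 = -2, A[2][1] + B[1][0] = 8 + 2 = 10, A[2][2] + B[2][0] = 1 + 7 = 8) = -2 (attained at k = 0)
  C[2][1] = min over k of (A[2][0] + B[0][1] = -1 + 3 = 2, A[2][1] + B[1][1] = 8 + 9 = 17, A[2][2] + B[2][1] = 1 + -3 = -2) = -2 (attained at k = 2)
  C[2][2] = min over k of (A[2][0] + B[0][2] = -1 + 4 = 3, A[2][1] + B[1][2] = 8 + 9 = 17, A[2][2] + B[2][2] = 1 + -2 = -1) = -1 (attained at k = 2)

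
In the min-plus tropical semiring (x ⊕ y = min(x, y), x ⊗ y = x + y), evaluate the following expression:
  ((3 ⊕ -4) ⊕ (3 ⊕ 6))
((3 ⊕ -4) ⊕ (3 ⊕ 6)) = -4

Expand innermost to outermost. Recall ⊕ takes the minimum of its arguments and ⊗ takes their sum. Working out the expression ((3 ⊕ -4) ⊕ (3 ⊕ 6)) gives -4.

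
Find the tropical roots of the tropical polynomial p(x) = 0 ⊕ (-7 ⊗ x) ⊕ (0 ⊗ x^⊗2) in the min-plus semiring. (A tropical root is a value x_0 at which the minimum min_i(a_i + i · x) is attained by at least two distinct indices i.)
Roots: {-7, 7}

Each tropical root is a break point of the lower envelope of the lines y = a_i + i · x (there are 3 lines, with slopes 0, 1, ..., 2). Only the lines that attain the minimum somewhere contribute to roots; other lines are dominated. Here the surviving (envelope) indices are i = 2, i = 1, i = 0.
Intersections between consecutive envelope lines give the roots: for adjacent envelope indices i < j the intersection is x = (a_i − a_j) / (j − i). Reading off the sorted break points: {-7, 7}.
Verification: at each break x_0, at least two indices attain the minimum of min_i(a_i + i · x_0).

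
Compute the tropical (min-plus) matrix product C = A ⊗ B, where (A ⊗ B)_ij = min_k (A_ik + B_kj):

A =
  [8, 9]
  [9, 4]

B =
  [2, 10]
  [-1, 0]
A ⊗ B =
  [8, 9]
  [3, 4]

Apply the min-plus product entry-by-entry:
  C[0][0] = min over k of (A[0][0] + B[0][0] = 8 + 2 = 10, A[0][1] + B[1][0] = 9 + -1 = 8) = 8 (attained at k = 1)
  C[0][1] = min over k of (A[0][0] + B[0][1] = 8 + 10 = 18, A[0][1] + B[1][1] = 9 + 0 = 9) = 9 (attained at k = 1)
  C[1][0] = min over k of (A[1][0] + B[0][0] = 9 + 2 = 11, A[1][1] + B[1][0] = 4 + -1 = 3) = 3 (attained at k = 1)
  C[1][1] = min over k of (A[1][0] + B[0][1] = 9 + 10 = 19, A[1][1] + B[1][1] = 4 + 0 = 4) = 4 (attained at k = 1)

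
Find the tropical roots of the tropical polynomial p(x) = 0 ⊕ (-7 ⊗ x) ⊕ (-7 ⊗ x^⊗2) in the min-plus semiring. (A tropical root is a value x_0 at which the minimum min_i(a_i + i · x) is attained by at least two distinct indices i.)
Roots: {0, 7}

Each tropical root is a break point of the lower envelope of the lines y = a_i + i · x (there are 3 lines, with slopes 0, 1, ..., 2). Only the lines that attain the minimum somewhere contribute to roots; other lines are dominated. Here the surviving (envelope) indices are i = 2, i = 1, i = 0.
Intersections between consecutive envelope lines give the roots: for adjacent envelope indices i < j the intersection is x = (a_i − a_j) / (j − i). Reading off the sorted break points: {0, 7}.
Verification: at each break x_0, at least two indices attain the minimum of min_i(a_i + i · x_0).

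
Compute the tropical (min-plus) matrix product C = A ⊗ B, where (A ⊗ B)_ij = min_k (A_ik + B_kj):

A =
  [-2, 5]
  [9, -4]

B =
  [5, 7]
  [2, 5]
A ⊗ B =
  [3, 5]
  [-2, 1]

Apply the min-plus product entry-by-entry:
  C[0][0] = min over k of (A[0][0] + B[0][0] = -2 + 5 = 3, A[0][1] + B[1][0] = 5 + 2 = 7) = 3 (attained at k = 0)
  C[0][1] = min over k of (A[0][0] + B[0][1] = -2 + 7 = 5, A[0][1] + B[1][1] = 5 + 5 = 10) = 5 (attained at k = 0)
  C[1][0] = min over k of (A[1][0] + B[0][0] = 9 + 5 = 14, A[1][1] + B[1][0] = -4 + 2 = -2) = -2 (attained at k = 1)
  C[1][1] = min over k of (A[1][0] + B[0][1] = 9 + 7 = 16, A[1][1] + B[1][1] = -4 + 5 = 1) = 1 (attained at k = 1)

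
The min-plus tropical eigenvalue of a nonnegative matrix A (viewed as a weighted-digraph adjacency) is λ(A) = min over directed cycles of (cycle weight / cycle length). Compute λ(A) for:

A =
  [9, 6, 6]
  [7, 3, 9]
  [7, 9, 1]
λ(A) = 1

Enumerate directed cycles and compute their means (weight / length). Sample:
  cycle 0 → 0: weight = 9, length = 1, mean = 9/1 ≈ 9.000
  cycle 1 → 1: weight = 3, length = 1, mean = 3/1 ≈ 3.000
  cycle 2 → 2: weight = 1, length = 1, mean = 1/1 ≈ 1.000
  cycle 0 → 1 → 0: weight = 13, length = 2, mean = 13/2 ≈ 6.500
  cycle 0 → 2 → 0: weight = 13, length = 2, mean = 13/2 ≈ 6.500
  cycle 1 → 0 → 1: weight = 13, length = 2, mean = 13/2 ≈ 6.500
Minimum mean = 1.000, attained e.g. along the cycle 2 → 2 with weight 1 and length 1. So λ(A) = 1/1 = 1.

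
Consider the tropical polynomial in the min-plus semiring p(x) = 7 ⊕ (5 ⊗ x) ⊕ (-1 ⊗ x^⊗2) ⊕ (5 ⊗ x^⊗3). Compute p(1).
p(1) = 1

A tropical monomial a ⊗ x^⊗i evaluates to a + i · x. Evaluating each term at x = 1:
  Term 0 contributes 7 + 0 · 1 = 7
  Term 1 contributes 5 + 1 · 1 = 6
  Term 2 contributes -1 + 2 · 1 = 1
  Term 3 contributes 5 + 3 · 1 = 8
p(1) = ⊕ of these = min[7, 6, 1, 8] = 1.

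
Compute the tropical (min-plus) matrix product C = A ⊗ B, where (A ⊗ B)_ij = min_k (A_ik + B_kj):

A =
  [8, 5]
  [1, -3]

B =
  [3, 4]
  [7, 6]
A ⊗ B =
  [11, 11]
  [4, 3]

Apply the min-plus product entry-by-entry:
  C[0][0] = min over k of (A[0][0] + B[0][0] = 8 + 3 = 11, A[0][1] + B[1][0] = 5 + 7 = 12) = 11 (attained at k = 0)
  C[0][1] = min over k of (A[0][0] + B[0][1] = 8 + 4 = 12, A[0][1] + B[1][1] = 5 + 6 = 11) = 11 (attained at k = 1)
  C[1][0] = min over k of (A[1][0] + B[0][0] = 1 + 3 = 4, A[1][1] + B[1][0] = -3 + 7 = 4) = 4 (attained at k = 0)
  C[1][1] = min over k of (A[1][0] + B[0][1] = 1 + 4 = 5, A[1][1] + B[1][1] = -3 + 6 = 3) = 3 (attained at k = 1)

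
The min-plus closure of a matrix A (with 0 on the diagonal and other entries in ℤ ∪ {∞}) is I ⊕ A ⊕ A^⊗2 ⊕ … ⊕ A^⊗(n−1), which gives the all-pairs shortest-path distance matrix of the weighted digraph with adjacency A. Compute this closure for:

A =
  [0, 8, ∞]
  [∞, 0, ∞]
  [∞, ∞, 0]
Closure =
  [0, 8, ∞]
  [∞, 0, ∞]
  [∞, ∞, 0]

This is the Floyd-Warshall all-pairs shortest-path computation. For each intermediate vertex k = 0, 1, …, 2, update dist[i][j] ← min(dist[i][j], dist[i][k] + dist[k][j]). The final matrix gives, for each (i, j), the minimum total weight of any directed path from i to j (possibly empty when i = j).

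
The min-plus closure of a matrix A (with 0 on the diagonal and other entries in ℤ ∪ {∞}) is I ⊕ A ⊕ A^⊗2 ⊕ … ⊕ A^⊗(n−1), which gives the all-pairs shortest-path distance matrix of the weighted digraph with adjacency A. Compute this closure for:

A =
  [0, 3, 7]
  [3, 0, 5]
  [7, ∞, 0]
Closure =
  [0, 3, 7]
  [3, 0, 5]
  [7, 10, 0]

This is the Floyd-Warshall all-pairs shortest-path computation. For each intermediate vertex k = 0, 1, …, 2, update dist[i][j] ← min(dist[i][j], dist[i][k] + dist[k][j]). The final matrix gives, for each (i, j), the minimum total weight of any directed path from i to j (possibly empty when i = j).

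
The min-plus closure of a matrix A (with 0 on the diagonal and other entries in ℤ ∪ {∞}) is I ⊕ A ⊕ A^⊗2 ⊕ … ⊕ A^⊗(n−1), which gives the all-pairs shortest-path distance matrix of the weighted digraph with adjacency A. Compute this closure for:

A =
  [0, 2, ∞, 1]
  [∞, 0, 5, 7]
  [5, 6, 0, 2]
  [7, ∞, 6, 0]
Closure =
  [0, 2, 7, 1]
  [10, 0, 5, 7]
  [5, 6, 0, 2]
  [7, 9, 6, 0]

This is the Floyd-Warshall all-pairs shortest-path computation. For each intermediate vertex k = 0, 1, …, 3, update dist[i][j] ← min(dist[i][j], dist[i][k] + dist[k][j]). The final matrix gives, for each (i, j), the minimum total weight of any directed path from i to j (possibly empty when i = j).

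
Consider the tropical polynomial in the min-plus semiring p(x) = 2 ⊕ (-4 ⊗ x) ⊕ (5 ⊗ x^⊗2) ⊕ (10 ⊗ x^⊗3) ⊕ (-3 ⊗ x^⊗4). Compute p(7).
p(7) = 2

A tropical monomial a ⊗ x^⊗i evaluates to a + i · x. Evaluating each term at x = 7:
  Term 0 contributes 2 + 0 · 7 = 2
  Term 1 contributes -4 + 1 · 7 = 3
  Term 2 contributes 5 + 2 · 7 = 19
  Term 3 contributes 10 + 3 · 7 = 31
  Term 4 contributes -3 + 4 · 7 = 25
p(7) = ⊕ of these = min[2, 3, 19, 31, 25] = 2.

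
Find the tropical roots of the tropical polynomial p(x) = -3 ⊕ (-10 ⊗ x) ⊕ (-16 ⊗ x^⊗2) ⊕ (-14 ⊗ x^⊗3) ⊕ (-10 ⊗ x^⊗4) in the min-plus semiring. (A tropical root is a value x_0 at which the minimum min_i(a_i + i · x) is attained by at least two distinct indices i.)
Roots: {-4, -2, 6, 7}

Each tropical root is a break point of the lower envelope of the lines y = a_i + i · x (there are 5 lines, with slopes 0, 1, ..., 4). Only the lines that attain the minimum somewhere contribute to roots; other lines are dominated. Here the surviving (envelope) indices are i = 4, i = 3, i = 2, i = 1, i = 0.
Intersections between consecutive envelope lines give the roots: for adjacent envelope indices i < j the intersection is x = (a_i − a_j) / (j − i). Reading off the sorted break points: {-4, -2, 6, 7}.
Verification: at each break x_0, at least two indices attain the minimum of min_i(a_i + i · x_0).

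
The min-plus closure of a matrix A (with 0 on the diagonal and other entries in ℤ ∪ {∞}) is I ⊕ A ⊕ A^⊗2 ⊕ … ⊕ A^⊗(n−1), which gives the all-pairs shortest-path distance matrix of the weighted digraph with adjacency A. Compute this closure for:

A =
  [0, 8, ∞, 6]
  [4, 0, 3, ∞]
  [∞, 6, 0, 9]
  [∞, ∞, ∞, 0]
Closure =
  [0, 8, 11, 6]
  [4, 0, 3, 10]
  [10, 6, 0, 9]
  [∞, ∞, ∞, 0]

This is the Floyd-Warshall all-pairs shortest-path computation. For each intermediate vertex k = 0, 1, …, 3, update dist[i][j] ← min(dist[i][j], dist[i][k] + dist[k][j]). The final matrix gives, for each (i, j), the minimum total weight of any directed path from i to j (possibly empty when i = j).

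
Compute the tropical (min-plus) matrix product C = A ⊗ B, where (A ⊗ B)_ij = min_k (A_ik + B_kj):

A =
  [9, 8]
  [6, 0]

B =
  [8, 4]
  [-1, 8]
A ⊗ B =
  [7, 13]
  [-1, 8]

Apply the min-plus product entry-by-entry:
  C[0][0] = min over k of (A[0][0] + B[0][0] = 9 + 8 = 17, A[0][1] + B[1][0] = 8 + -1 = 7) = 7 (attained at k = 1)
  C[0][1] = min over k of (A[0][0] + B[0][1] = 9 + 4 = 13, A[0][1] + B[1][1] = 8 + 8 = 16) = 13 (attained at k = 0)
  C[1][0] = min over k of (A[1][0] + B[0][0] = 6 + 8 = 14, A[1][1] + B[1][0] = 0 + -1 = -1) = -1 (attained at k = 1)
  C[1][1] = min over k of (A[1][0] + B[0][1] = 6 + 4 = 10, A[1][1] + B[1][1] = 0 + 8 = 8) = 8 (attained at k = 1)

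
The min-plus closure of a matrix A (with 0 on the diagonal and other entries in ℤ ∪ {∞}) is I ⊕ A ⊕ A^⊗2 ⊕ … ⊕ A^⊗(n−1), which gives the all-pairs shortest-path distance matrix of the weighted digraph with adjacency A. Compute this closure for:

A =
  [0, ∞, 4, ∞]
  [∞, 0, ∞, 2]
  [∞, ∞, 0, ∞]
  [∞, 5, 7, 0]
Closure =
  [0, ∞, 4, ∞]
  [∞, 0, 9, 2]
  [∞, ∞, 0, ∞]
  [∞, 5, 7, 0]

This is the Floyd-Warshall all-pairs shortest-path computation. For each intermediate vertex k = 0, 1, …, 3, update dist[i][j] ← min(dist[i][j], dist[i][k] + dist[k][j]). The final matrix gives, for each (i, j), the minimum total weight of any directed path from i to j (possibly empty when i = j).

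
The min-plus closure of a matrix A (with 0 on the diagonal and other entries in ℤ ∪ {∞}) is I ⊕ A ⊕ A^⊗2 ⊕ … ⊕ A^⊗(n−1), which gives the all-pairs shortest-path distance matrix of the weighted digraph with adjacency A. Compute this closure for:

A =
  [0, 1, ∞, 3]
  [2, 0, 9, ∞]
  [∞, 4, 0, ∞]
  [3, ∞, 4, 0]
Closure =
  [0, 1, 7, 3]
  [2, 0, 9, 5]
  [6, 4, 0, 9]
  [3, 4, 4, 0]

This is the Floyd-Warshall all-pairs shortest-path computation. For each intermediate vertex k = 0, 1, …, 3, update dist[i][j] ← min(dist[i][j], dist[i][k] + dist[k][j]). The final matrix gives, for each (i, j), the minimum total weight of any directed path from i to j (possibly empty when i = j).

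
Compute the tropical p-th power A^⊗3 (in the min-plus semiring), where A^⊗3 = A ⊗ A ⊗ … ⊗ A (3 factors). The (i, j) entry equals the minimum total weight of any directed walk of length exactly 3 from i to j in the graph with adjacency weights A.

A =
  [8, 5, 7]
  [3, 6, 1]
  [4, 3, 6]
A^⊗3 =
  [10, 9, 11]
  [7, 10, 5]
  [8, 7, 10]

Each entry (A^⊗3)_ij equals the minimum over all length-3 walks i = v_0 → v_1 → … → v_3 = j of Σ_t A[v_t][v_{t+1}]. For example, for (i, j) = (0, 2) we minimise over 9 possible intermediate vertex sequences; the minimum is 11, attained along the walk 0 → 2 → 1 → 2.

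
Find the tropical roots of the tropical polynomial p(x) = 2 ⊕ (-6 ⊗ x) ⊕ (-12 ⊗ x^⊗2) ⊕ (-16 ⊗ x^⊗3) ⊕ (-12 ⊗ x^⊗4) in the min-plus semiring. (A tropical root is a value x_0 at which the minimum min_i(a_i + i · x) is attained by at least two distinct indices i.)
Roots: {-4, 4, 6, 8}

Each tropical root is a break point of the lower envelope of the lines y = a_i + i · x (there are 5 lines, with slopes 0, 1, ..., 4). Only the lines that attain the minimum somewhere contribute to roots; other lines are dominated. Here the surviving (envelope) indices are i = 4, i = 3, i = 2, i = 1, i = 0.
Intersections between consecutive envelope lines give the roots: for adjacent envelope indices i < j the intersection is x = (a_i − a_j) / (j − i). Reading off the sorted break points: {-4, 4, 6, 8}.
Verification: at each break x_0, at least two indices attain the minimum of min_i(a_i + i · x_0).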